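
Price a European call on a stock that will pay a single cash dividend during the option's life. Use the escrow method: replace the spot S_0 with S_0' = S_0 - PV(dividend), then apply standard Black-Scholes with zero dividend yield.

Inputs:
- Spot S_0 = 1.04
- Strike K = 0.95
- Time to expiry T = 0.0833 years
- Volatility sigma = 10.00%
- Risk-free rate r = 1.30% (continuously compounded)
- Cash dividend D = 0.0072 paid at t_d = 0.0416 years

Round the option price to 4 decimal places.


PV(D) = D * exp(-r * t_d) = 0.0072 * 0.99945935 = 0.00719611
S_0' = S_0 - PV(D) = 1.0400 - 0.00719611 = 1.03280389
d1 = (ln(S_0'/K) + (r + sigma^2/2)*T) / (sigma*sqrt(T)) = 2.94750164
d2 = d1 - sigma*sqrt(T) = 2.91863990
exp(-rT) = 0.99891769
N(d1) = 0.99839823; N(d2) = 0.99824219
C = S_0' * N(d1) - K * exp(-rT) * N(d2) = 1.03280389 * 0.99839823 - 0.9500 * 0.99891769 * 0.99824219 = 0.0838

Answer: Price = 0.0838


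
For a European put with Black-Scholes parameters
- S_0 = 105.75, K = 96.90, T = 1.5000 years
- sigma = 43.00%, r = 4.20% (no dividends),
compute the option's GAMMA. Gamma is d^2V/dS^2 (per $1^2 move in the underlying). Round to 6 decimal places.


Answer: Gamma = 0.006162

Derivation:
d1 = 0.5489008379; d2 = 0.0222605432
phi(d1) = 0.3431510334; exp(-qT) = 1.0000000000; exp(-rT) = 0.9389434737
Gamma = exp(-qT) * phi(d1) / (S * sigma * sqrt(T)) = 1.0000000000 * 0.3431510334 / (105.7500 * 0.4300 * 1.2247448714) = 0.006162


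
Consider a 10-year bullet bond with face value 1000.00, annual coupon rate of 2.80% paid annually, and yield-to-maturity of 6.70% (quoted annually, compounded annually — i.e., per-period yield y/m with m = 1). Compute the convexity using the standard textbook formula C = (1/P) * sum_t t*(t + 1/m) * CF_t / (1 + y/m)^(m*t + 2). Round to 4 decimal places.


Coupon per period c = face * coupon_rate / m = 28.000000
Periods per year m = 1; per-period yield y/m = 0.067000
Number of cashflows N = 10
Cashflows (t years, CF_t, discount factor 1/(1+y/m)^(m*t), PV):
  t = 1.0000: CF_t = 28.000000, DF = 0.937207, PV = 26.241799
  t = 2.0000: CF_t = 28.000000, DF = 0.878357, PV = 24.594001
  t = 3.0000: CF_t = 28.000000, DF = 0.823203, PV = 23.049673
  t = 4.0000: CF_t = 28.000000, DF = 0.771511, PV = 21.602318
  t = 5.0000: CF_t = 28.000000, DF = 0.723066, PV = 20.245846
  t = 6.0000: CF_t = 28.000000, DF = 0.677663, PV = 18.974551
  t = 7.0000: CF_t = 28.000000, DF = 0.635110, PV = 17.783085
  t = 8.0000: CF_t = 28.000000, DF = 0.595230, PV = 16.666434
  t = 9.0000: CF_t = 28.000000, DF = 0.557854, PV = 15.619900
  t = 10.0000: CF_t = 1028.000000, DF = 0.522824, PV = 537.463431
Price P = sum_t PV_t = 722.241039
Convexity numerator sum_t t*(t + 1/m) * CF_t / (1+y/m)^(m*t + 2):
  t = 1.0000: term = 46.099346
  t = 2.0000: term = 129.613908
  t = 3.0000: term = 242.950155
  t = 4.0000: term = 379.491026
  t = 5.0000: term = 533.492539
  t = 6.0000: term = 699.990210
  t = 7.0000: term = 874.714415
  t = 8.0000: term = 1054.013889
  t = 9.0000: term = 1234.786655
  t = 10.0000: term = 51929.335671
Convexity = (1/P) * sum = 57124.487813 / 722.241039 = 79.093384

Answer: Convexity = 79.0934


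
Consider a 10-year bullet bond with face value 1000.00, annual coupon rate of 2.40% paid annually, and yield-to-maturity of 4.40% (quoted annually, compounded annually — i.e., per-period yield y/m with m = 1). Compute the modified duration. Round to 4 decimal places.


Answer: Modified duration = 8.5234

Derivation:
Coupon per period c = face * coupon_rate / m = 24.000000
Periods per year m = 1; per-period yield y/m = 0.044000
Number of cashflows N = 10
Cashflows (t years, CF_t, discount factor 1/(1+y/m)^(m*t), PV):
  t = 1.0000: CF_t = 24.000000, DF = 0.957854, PV = 22.988506
  t = 2.0000: CF_t = 24.000000, DF = 0.917485, PV = 22.019642
  t = 3.0000: CF_t = 24.000000, DF = 0.878817, PV = 21.091611
  t = 4.0000: CF_t = 24.000000, DF = 0.841779, PV = 20.202692
  t = 5.0000: CF_t = 24.000000, DF = 0.806302, PV = 19.351238
  t = 6.0000: CF_t = 24.000000, DF = 0.772320, PV = 18.535668
  t = 7.0000: CF_t = 24.000000, DF = 0.739770, PV = 17.754472
  t = 8.0000: CF_t = 24.000000, DF = 0.708592, PV = 17.006199
  t = 9.0000: CF_t = 24.000000, DF = 0.678728, PV = 16.289462
  t = 10.0000: CF_t = 1024.000000, DF = 0.650122, PV = 665.725159
Price P = sum_t PV_t = 840.964648
First compute Macaulay numerator sum_t t * PV_t:
  t * PV_t at t = 1.0000: 22.988506
  t * PV_t at t = 2.0000: 44.039283
  t * PV_t at t = 3.0000: 63.274832
  t * PV_t at t = 4.0000: 80.810769
  t * PV_t at t = 5.0000: 96.756189
  t * PV_t at t = 6.0000: 111.214010
  t * PV_t at t = 7.0000: 124.281301
  t * PV_t at t = 8.0000: 136.049591
  t * PV_t at t = 9.0000: 146.605162
  t * PV_t at t = 10.0000: 6657.251589
Macaulay duration D = 7483.271231 / 840.964648 = 8.898437
Modified duration = D / (1 + y/m) = 8.898437 / (1 + 0.044000) = 8.523407


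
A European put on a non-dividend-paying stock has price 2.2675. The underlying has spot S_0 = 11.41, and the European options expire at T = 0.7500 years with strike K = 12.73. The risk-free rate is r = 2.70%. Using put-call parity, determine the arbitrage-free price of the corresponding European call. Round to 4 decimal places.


Answer: Call price = 1.2027

Derivation:
Put-call parity: C - P = S_0 * exp(-qT) - K * exp(-rT).
S_0 * exp(-qT) = 11.4100 * 1.00000000 = 11.41000000
K * exp(-rT) = 12.7300 * 0.97995365 = 12.47481002
C = P + S*exp(-qT) - K*exp(-rT)
C = 2.2675 + 11.41000000 - 12.47481002 = 1.2027


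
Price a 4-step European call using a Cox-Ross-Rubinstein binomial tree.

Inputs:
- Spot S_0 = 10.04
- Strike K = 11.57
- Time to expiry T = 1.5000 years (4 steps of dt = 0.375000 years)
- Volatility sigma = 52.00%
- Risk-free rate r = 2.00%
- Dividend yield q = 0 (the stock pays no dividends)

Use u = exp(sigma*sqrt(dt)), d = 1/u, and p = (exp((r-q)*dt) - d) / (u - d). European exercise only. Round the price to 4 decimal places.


dt = T/N = 0.375000
u = exp(sigma*sqrt(dt)) = 1.374972; d = 1/u = 0.727287
p = (exp((r-q)*dt) - d) / (u - d) = 0.432681
Discount per step: exp(-r*dt) = 0.992528
Stock lattice S(k, i) with i counting down-moves:
  k=0: S(0,0) = 10.0400
  k=1: S(1,0) = 13.8047; S(1,1) = 7.3020
  k=2: S(2,0) = 18.9811; S(2,1) = 10.0400; S(2,2) = 5.3106
  k=3: S(3,0) = 26.0985; S(3,1) = 13.8047; S(3,2) = 7.3020; S(3,3) = 3.8624
  k=4: S(4,0) = 35.8847; S(4,1) = 18.9811; S(4,2) = 10.0400; S(4,3) = 5.3106; S(4,4) = 2.8090
Terminal payoffs V(N, i) = max(S_T - K, 0):
  V(4,0) = 24.314727; V(4,1) = 7.411113; V(4,2) = 0.000000; V(4,3) = 0.000000; V(4,4) = 0.000000
Backward induction: V(k, i) = exp(-r*dt) * [p * V(k+1, i) + (1-p) * V(k+1, i+1)].
  V(3,0) = exp(-r*dt) * [p*24.314727 + (1-p)*7.411113] = 14.614958
  V(3,1) = exp(-r*dt) * [p*7.411113 + (1-p)*0.000000] = 3.182686
  V(3,2) = exp(-r*dt) * [p*0.000000 + (1-p)*0.000000] = 0.000000
  V(3,3) = exp(-r*dt) * [p*0.000000 + (1-p)*0.000000] = 0.000000
  V(2,0) = exp(-r*dt) * [p*14.614958 + (1-p)*3.182686] = 8.068469
  V(2,1) = exp(-r*dt) * [p*3.182686 + (1-p)*0.000000] = 1.366798
  V(2,2) = exp(-r*dt) * [p*0.000000 + (1-p)*0.000000] = 0.000000
  V(1,0) = exp(-r*dt) * [p*8.068469 + (1-p)*1.366798] = 4.234603
  V(1,1) = exp(-r*dt) * [p*1.366798 + (1-p)*0.000000] = 0.586968
  V(0,0) = exp(-r*dt) * [p*4.234603 + (1-p)*0.586968] = 2.149051

Answer: Price = V(0,0) = 2.1491


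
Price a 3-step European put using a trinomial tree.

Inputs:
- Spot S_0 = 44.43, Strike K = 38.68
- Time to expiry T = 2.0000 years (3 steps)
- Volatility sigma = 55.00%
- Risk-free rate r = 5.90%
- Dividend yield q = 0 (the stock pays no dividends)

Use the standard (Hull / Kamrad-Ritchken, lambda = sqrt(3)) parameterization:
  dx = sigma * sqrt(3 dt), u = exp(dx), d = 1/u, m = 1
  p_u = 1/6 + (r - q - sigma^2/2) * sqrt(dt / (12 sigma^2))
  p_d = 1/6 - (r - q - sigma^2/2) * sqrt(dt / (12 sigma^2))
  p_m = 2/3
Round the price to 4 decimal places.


Answer: Price = V(0,0) = 7.2092

Derivation:
dt = T/N = 0.666667; dx = sigma*sqrt(3*dt) = 0.777817
u = exp(dx) = 2.176716; d = 1/u = 0.459408
p_u = 0.127133, p_m = 0.666667, p_d = 0.206200
Discount per step: exp(-r*dt) = 0.961430
Stock lattice S(k, j) with j the centered position index:
  k=0: S(0,+0) = 44.4300
  k=1: S(1,-1) = 20.4115; S(1,+0) = 44.4300; S(1,+1) = 96.7115
  k=2: S(2,-2) = 9.3772; S(2,-1) = 20.4115; S(2,+0) = 44.4300; S(2,+1) = 96.7115; S(2,+2) = 210.5135
  k=3: S(3,-3) = 4.3080; S(3,-2) = 9.3772; S(3,-1) = 20.4115; S(3,+0) = 44.4300; S(3,+1) = 96.7115; S(3,+2) = 210.5135; S(3,+3) = 458.2282
Terminal payoffs V(N, j) = max(K - S_T, 0):
  V(3,-3) = 34.372048; V(3,-2) = 29.302811; V(3,-1) = 18.268521; V(3,+0) = 0.000000; V(3,+1) = 0.000000; V(3,+2) = 0.000000; V(3,+3) = 0.000000
Backward induction: V(k, j) = exp(-r*dt) * [p_u * V(k+1, j+1) + p_m * V(k+1, j) + p_d * V(k+1, j-1)]
  V(2,-2) = exp(-r*dt) * [p_u*18.268521 + p_m*29.302811 + p_d*34.372048] = 27.828854
  V(2,-1) = exp(-r*dt) * [p_u*0.000000 + p_m*18.268521 + p_d*29.302811] = 17.518473
  V(2,+0) = exp(-r*dt) * [p_u*0.000000 + p_m*0.000000 + p_d*18.268521] = 3.621684
  V(2,+1) = exp(-r*dt) * [p_u*0.000000 + p_m*0.000000 + p_d*0.000000] = 0.000000
  V(2,+2) = exp(-r*dt) * [p_u*0.000000 + p_m*0.000000 + p_d*0.000000] = 0.000000
  V(1,-1) = exp(-r*dt) * [p_u*3.621684 + p_m*17.518473 + p_d*27.828854] = 17.188196
  V(1,+0) = exp(-r*dt) * [p_u*0.000000 + p_m*3.621684 + p_d*17.518473] = 5.794320
  V(1,+1) = exp(-r*dt) * [p_u*0.000000 + p_m*0.000000 + p_d*3.621684] = 0.717989
  V(0,+0) = exp(-r*dt) * [p_u*0.717989 + p_m*5.794320 + p_d*17.188196] = 7.209162


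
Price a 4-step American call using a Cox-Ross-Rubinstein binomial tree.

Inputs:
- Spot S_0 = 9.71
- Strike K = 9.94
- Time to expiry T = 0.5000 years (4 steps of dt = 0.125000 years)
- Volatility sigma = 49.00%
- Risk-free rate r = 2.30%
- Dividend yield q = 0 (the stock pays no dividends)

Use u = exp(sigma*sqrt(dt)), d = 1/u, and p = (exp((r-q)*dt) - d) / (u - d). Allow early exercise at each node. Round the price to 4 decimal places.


Answer: Price = V(0,0) = 1.2448

Derivation:
dt = T/N = 0.125000
u = exp(sigma*sqrt(dt)) = 1.189153; d = 1/u = 0.840935
p = (exp((r-q)*dt) - d) / (u - d) = 0.465066
Discount per step: exp(-r*dt) = 0.997129
Stock lattice S(k, i) with i counting down-moves:
  k=0: S(0,0) = 9.7100
  k=1: S(1,0) = 11.5467; S(1,1) = 8.1655
  k=2: S(2,0) = 13.7308; S(2,1) = 9.7100; S(2,2) = 6.8666
  k=3: S(3,0) = 16.3280; S(3,1) = 11.5467; S(3,2) = 8.1655; S(3,3) = 5.7744
  k=4: S(4,0) = 19.4165; S(4,1) = 13.7308; S(4,2) = 9.7100; S(4,3) = 6.8666; S(4,4) = 4.8559
Terminal payoffs V(N, i) = max(S_T - K, 0):
  V(4,0) = 9.476455; V(4,1) = 3.790760; V(4,2) = 0.000000; V(4,3) = 0.000000; V(4,4) = 0.000000
Backward induction: V(k, i) = exp(-r*dt) * [p * V(k+1, i) + (1-p) * V(k+1, i+1)]; then take max(V_cont, immediate exercise) for American.
  V(3,0) = exp(-r*dt) * [p*9.476455 + (1-p)*3.790760] = 6.416509; exercise = 6.387973; V(3,0) = max -> 6.416509
  V(3,1) = exp(-r*dt) * [p*3.790760 + (1-p)*0.000000] = 1.757892; exercise = 1.606674; V(3,1) = max -> 1.757892
  V(3,2) = exp(-r*dt) * [p*0.000000 + (1-p)*0.000000] = 0.000000; exercise = 0.000000; V(3,2) = max -> 0.000000
  V(3,3) = exp(-r*dt) * [p*0.000000 + (1-p)*0.000000] = 0.000000; exercise = 0.000000; V(3,3) = max -> 0.000000
  V(2,0) = exp(-r*dt) * [p*6.416509 + (1-p)*1.757892] = 3.913190; exercise = 3.790760; V(2,0) = max -> 3.913190
  V(2,1) = exp(-r*dt) * [p*1.757892 + (1-p)*0.000000] = 0.815189; exercise = 0.000000; V(2,1) = max -> 0.815189
  V(2,2) = exp(-r*dt) * [p*0.000000 + (1-p)*0.000000] = 0.000000; exercise = 0.000000; V(2,2) = max -> 0.000000
  V(1,0) = exp(-r*dt) * [p*3.913190 + (1-p)*0.815189] = 2.249487; exercise = 1.606674; V(1,0) = max -> 2.249487
  V(1,1) = exp(-r*dt) * [p*0.815189 + (1-p)*0.000000] = 0.378028; exercise = 0.000000; V(1,1) = max -> 0.378028
  V(0,0) = exp(-r*dt) * [p*2.249487 + (1-p)*0.378028] = 1.244796; exercise = 0.000000; V(0,0) = max -> 1.244796


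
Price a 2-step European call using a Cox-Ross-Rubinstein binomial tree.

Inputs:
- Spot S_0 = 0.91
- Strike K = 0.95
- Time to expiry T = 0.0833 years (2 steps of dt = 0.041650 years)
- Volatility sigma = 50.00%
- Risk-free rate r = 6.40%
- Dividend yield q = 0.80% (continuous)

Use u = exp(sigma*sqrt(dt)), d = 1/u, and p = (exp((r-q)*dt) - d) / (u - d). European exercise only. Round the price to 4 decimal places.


Answer: Price = V(0,0) = 0.0390

Derivation:
dt = T/N = 0.041650
u = exp(sigma*sqrt(dt)) = 1.107430; d = 1/u = 0.902992
p = (exp((r-q)*dt) - d) / (u - d) = 0.485934
Discount per step: exp(-r*dt) = 0.997338
Stock lattice S(k, i) with i counting down-moves:
  k=0: S(0,0) = 0.9100
  k=1: S(1,0) = 1.0078; S(1,1) = 0.8217
  k=2: S(2,0) = 1.1160; S(2,1) = 0.9100; S(2,2) = 0.7420
Terminal payoffs V(N, i) = max(S_T - K, 0):
  V(2,0) = 0.166024; V(2,1) = 0.000000; V(2,2) = 0.000000
Backward induction: V(k, i) = exp(-r*dt) * [p * V(k+1, i) + (1-p) * V(k+1, i+1)].
  V(1,0) = exp(-r*dt) * [p*0.166024 + (1-p)*0.000000] = 0.080462
  V(1,1) = exp(-r*dt) * [p*0.000000 + (1-p)*0.000000] = 0.000000
  V(0,0) = exp(-r*dt) * [p*0.080462 + (1-p)*0.000000] = 0.038995


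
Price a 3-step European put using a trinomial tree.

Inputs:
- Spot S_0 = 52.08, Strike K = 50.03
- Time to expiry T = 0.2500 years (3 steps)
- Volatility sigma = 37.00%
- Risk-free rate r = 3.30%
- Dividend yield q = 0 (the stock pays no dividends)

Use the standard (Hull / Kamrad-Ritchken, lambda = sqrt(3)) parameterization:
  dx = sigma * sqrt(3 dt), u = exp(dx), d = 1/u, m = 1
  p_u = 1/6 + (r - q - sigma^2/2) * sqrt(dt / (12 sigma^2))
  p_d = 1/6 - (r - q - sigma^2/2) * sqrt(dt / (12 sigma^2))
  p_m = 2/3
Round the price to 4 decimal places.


dt = T/N = 0.083333; dx = sigma*sqrt(3*dt) = 0.185000
u = exp(dx) = 1.203218; d = 1/u = 0.831104
p_u = 0.158682, p_m = 0.666667, p_d = 0.174651
Discount per step: exp(-r*dt) = 0.997254
Stock lattice S(k, j) with j the centered position index:
  k=0: S(0,+0) = 52.0800
  k=1: S(1,-1) = 43.2839; S(1,+0) = 52.0800; S(1,+1) = 62.6636
  k=2: S(2,-2) = 35.9734; S(2,-1) = 43.2839; S(2,+0) = 52.0800; S(2,+1) = 62.6636; S(2,+2) = 75.3980
  k=3: S(3,-3) = 29.8977; S(3,-2) = 35.9734; S(3,-1) = 43.2839; S(3,+0) = 52.0800; S(3,+1) = 62.6636; S(3,+2) = 75.3980; S(3,+3) = 90.7203
Terminal payoffs V(N, j) = max(K - S_T, 0):
  V(3,-3) = 20.132317; V(3,-2) = 14.056556; V(3,-1) = 6.746089; V(3,+0) = 0.000000; V(3,+1) = 0.000000; V(3,+2) = 0.000000; V(3,+3) = 0.000000
Backward induction: V(k, j) = exp(-r*dt) * [p_u * V(k+1, j+1) + p_m * V(k+1, j) + p_d * V(k+1, j-1)]
  V(2,-2) = exp(-r*dt) * [p_u*6.746089 + p_m*14.056556 + p_d*20.132317] = 13.919320
  V(2,-1) = exp(-r*dt) * [p_u*0.000000 + p_m*6.746089 + p_d*14.056556] = 6.933290
  V(2,+0) = exp(-r*dt) * [p_u*0.000000 + p_m*0.000000 + p_d*6.746089] = 1.174975
  V(2,+1) = exp(-r*dt) * [p_u*0.000000 + p_m*0.000000 + p_d*0.000000] = 0.000000
  V(2,+2) = exp(-r*dt) * [p_u*0.000000 + p_m*0.000000 + p_d*0.000000] = 0.000000
  V(1,-1) = exp(-r*dt) * [p_u*1.174975 + p_m*6.933290 + p_d*13.919320] = 7.219781
  V(1,+0) = exp(-r*dt) * [p_u*0.000000 + p_m*1.174975 + p_d*6.933290] = 1.988745
  V(1,+1) = exp(-r*dt) * [p_u*0.000000 + p_m*0.000000 + p_d*1.174975] = 0.204647
  V(0,+0) = exp(-r*dt) * [p_u*0.204647 + p_m*1.988745 + p_d*7.219781] = 2.612052

Answer: Price = V(0,0) = 2.6121


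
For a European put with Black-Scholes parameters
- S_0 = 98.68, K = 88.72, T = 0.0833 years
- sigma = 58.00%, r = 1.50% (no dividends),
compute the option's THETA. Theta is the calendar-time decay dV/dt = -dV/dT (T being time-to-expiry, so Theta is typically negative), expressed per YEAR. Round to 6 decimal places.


d1 = 0.7267556624; d2 = 0.5593575740
phi(d1) = 0.3063504933; exp(-qT) = 1.0000000000; exp(-rT) = 0.9987512803
Theta = -S*exp(-qT)*phi(d1)*sigma/(2*sqrt(T)) + r*K*exp(-rT)*N(-d2) - q*S*exp(-qT)*N(-d1)
N(-d1) = 0.2336878242; N(-d2) = 0.2879588549; sqrt(T) = 0.2886173938
Term 1 = -98.6800 * 1.0000000000 * 0.3063504933 * 0.5800 / (2 * 0.2886173938) = -30.3754850719
Term 2 = 0.0150 * 88.7200 * 0.9987512803 * 0.2879588549 = 0.3827371152
Term 3 = 0 (no dividend yield, q = 0)
Theta = -30.3754850719 + (0.3827371152) + (0.0000000000) = -29.992748

Answer: Theta = -29.992748


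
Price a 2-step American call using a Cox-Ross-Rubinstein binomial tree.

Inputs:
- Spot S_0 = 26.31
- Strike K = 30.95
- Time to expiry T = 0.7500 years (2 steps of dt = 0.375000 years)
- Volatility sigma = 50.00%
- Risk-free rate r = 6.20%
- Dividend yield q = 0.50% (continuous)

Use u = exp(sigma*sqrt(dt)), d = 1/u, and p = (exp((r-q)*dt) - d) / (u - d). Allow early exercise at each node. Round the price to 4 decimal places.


dt = T/N = 0.375000
u = exp(sigma*sqrt(dt)) = 1.358235; d = 1/u = 0.736250
p = (exp((r-q)*dt) - d) / (u - d) = 0.458782
Discount per step: exp(-r*dt) = 0.977018
Stock lattice S(k, i) with i counting down-moves:
  k=0: S(0,0) = 26.3100
  k=1: S(1,0) = 35.7352; S(1,1) = 19.3707
  k=2: S(2,0) = 48.5368; S(2,1) = 26.3100; S(2,2) = 14.2617
Terminal payoffs V(N, i) = max(S_T - K, 0):
  V(2,0) = 17.586764; V(2,1) = 0.000000; V(2,2) = 0.000000
Backward induction: V(k, i) = exp(-r*dt) * [p * V(k+1, i) + (1-p) * V(k+1, i+1)]; then take max(V_cont, immediate exercise) for American.
  V(1,0) = exp(-r*dt) * [p*17.586764 + (1-p)*0.000000] = 7.883055; exercise = 4.785168; V(1,0) = max -> 7.883055
  V(1,1) = exp(-r*dt) * [p*0.000000 + (1-p)*0.000000] = 0.000000; exercise = 0.000000; V(1,1) = max -> 0.000000
  V(0,0) = exp(-r*dt) * [p*7.883055 + (1-p)*0.000000] = 3.533484; exercise = 0.000000; V(0,0) = max -> 3.533484

Answer: Price = V(0,0) = 3.5335


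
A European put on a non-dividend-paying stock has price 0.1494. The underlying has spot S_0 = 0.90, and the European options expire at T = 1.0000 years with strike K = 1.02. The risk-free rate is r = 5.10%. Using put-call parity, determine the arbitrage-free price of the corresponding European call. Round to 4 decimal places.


Put-call parity: C - P = S_0 * exp(-qT) - K * exp(-rT).
S_0 * exp(-qT) = 0.9000 * 1.00000000 = 0.90000000
K * exp(-rT) = 1.0200 * 0.95027867 = 0.96928424
C = P + S*exp(-qT) - K*exp(-rT)
C = 0.1494 + 0.90000000 - 0.96928424 = 0.0801

Answer: Call price = 0.0801


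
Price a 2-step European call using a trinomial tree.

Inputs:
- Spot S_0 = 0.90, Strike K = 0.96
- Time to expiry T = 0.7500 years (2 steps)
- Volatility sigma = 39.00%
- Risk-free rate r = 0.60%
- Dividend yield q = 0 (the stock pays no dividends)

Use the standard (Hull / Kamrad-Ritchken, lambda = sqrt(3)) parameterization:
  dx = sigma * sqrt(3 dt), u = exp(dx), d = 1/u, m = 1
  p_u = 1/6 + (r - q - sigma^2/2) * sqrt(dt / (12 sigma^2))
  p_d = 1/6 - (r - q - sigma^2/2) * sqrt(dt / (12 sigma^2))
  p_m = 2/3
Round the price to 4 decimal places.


dt = T/N = 0.375000; dx = sigma*sqrt(3*dt) = 0.413657
u = exp(dx) = 1.512339; d = 1/u = 0.661227
p_u = 0.134915, p_m = 0.666667, p_d = 0.198418
Discount per step: exp(-r*dt) = 0.997753
Stock lattice S(k, j) with j the centered position index:
  k=0: S(0,+0) = 0.9000
  k=1: S(1,-1) = 0.5951; S(1,+0) = 0.9000; S(1,+1) = 1.3611
  k=2: S(2,-2) = 0.3935; S(2,-1) = 0.5951; S(2,+0) = 0.9000; S(2,+1) = 1.3611; S(2,+2) = 2.0585
Terminal payoffs V(N, j) = max(S_T - K, 0):
  V(2,-2) = 0.000000; V(2,-1) = 0.000000; V(2,+0) = 0.000000; V(2,+1) = 0.401105; V(2,+2) = 1.098452
Backward induction: V(k, j) = exp(-r*dt) * [p_u * V(k+1, j+1) + p_m * V(k+1, j) + p_d * V(k+1, j-1)]
  V(1,-1) = exp(-r*dt) * [p_u*0.000000 + p_m*0.000000 + p_d*0.000000] = 0.000000
  V(1,+0) = exp(-r*dt) * [p_u*0.401105 + p_m*0.000000 + p_d*0.000000] = 0.053993
  V(1,+1) = exp(-r*dt) * [p_u*1.098452 + p_m*0.401105 + p_d*0.000000] = 0.414667
  V(0,+0) = exp(-r*dt) * [p_u*0.414667 + p_m*0.053993 + p_d*0.000000] = 0.091734

Answer: Price = V(0,0) = 0.0917


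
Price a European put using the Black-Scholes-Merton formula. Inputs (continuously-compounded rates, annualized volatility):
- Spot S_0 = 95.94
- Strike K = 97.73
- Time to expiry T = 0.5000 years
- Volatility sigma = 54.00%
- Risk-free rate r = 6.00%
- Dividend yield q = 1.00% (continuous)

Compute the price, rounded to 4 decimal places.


Answer: Price = 14.0991

Derivation:
d1 = (ln(S/K) + (r - q + 0.5*sigma^2) * T) / (sigma * sqrt(T)) = 0.20797954
d2 = d1 - sigma * sqrt(T) = -0.17385812
exp(-rT) = 0.97044553; exp(-qT) = 0.99501248
P = K * exp(-rT) * N(-d2) - S_0 * exp(-qT) * N(-d1)
N(-d1) = 0.41762247; N(-d2) = 0.56901152
P = 97.7300 * 0.97044553 * 0.56901152 - 95.9400 * 0.99501248 * 0.41762247 = 14.0991


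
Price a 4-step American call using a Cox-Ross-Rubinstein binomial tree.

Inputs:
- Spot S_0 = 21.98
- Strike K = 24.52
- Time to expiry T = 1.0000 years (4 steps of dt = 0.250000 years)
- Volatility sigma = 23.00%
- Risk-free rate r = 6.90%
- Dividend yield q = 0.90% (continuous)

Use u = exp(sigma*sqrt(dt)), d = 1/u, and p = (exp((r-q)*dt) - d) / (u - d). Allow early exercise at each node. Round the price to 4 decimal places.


Answer: Price = V(0,0) = 1.6394

Derivation:
dt = T/N = 0.250000
u = exp(sigma*sqrt(dt)) = 1.121873; d = 1/u = 0.891366
p = (exp((r-q)*dt) - d) / (u - d) = 0.536846
Discount per step: exp(-r*dt) = 0.982898
Stock lattice S(k, i) with i counting down-moves:
  k=0: S(0,0) = 21.9800
  k=1: S(1,0) = 24.6588; S(1,1) = 19.5922
  k=2: S(2,0) = 27.6640; S(2,1) = 21.9800; S(2,2) = 17.4638
  k=3: S(3,0) = 31.0355; S(3,1) = 24.6588; S(3,2) = 19.5922; S(3,3) = 15.5667
  k=4: S(4,0) = 34.8179; S(4,1) = 27.6640; S(4,2) = 21.9800; S(4,3) = 17.4638; S(4,4) = 13.8756
Terminal payoffs V(N, i) = max(S_T - K, 0):
  V(4,0) = 10.297946; V(4,1) = 3.144028; V(4,2) = 0.000000; V(4,3) = 0.000000; V(4,4) = 0.000000
Backward induction: V(k, i) = exp(-r*dt) * [p * V(k+1, i) + (1-p) * V(k+1, i+1)]; then take max(V_cont, immediate exercise) for American.
  V(3,0) = exp(-r*dt) * [p*10.297946 + (1-p)*3.144028] = 6.865130; exercise = 6.515538; V(3,0) = max -> 6.865130
  V(3,1) = exp(-r*dt) * [p*3.144028 + (1-p)*0.000000] = 1.658993; exercise = 0.138778; V(3,1) = max -> 1.658993
  V(3,2) = exp(-r*dt) * [p*0.000000 + (1-p)*0.000000] = 0.000000; exercise = 0.000000; V(3,2) = max -> 0.000000
  V(3,3) = exp(-r*dt) * [p*0.000000 + (1-p)*0.000000] = 0.000000; exercise = 0.000000; V(3,3) = max -> 0.000000
  V(2,0) = exp(-r*dt) * [p*6.865130 + (1-p)*1.658993] = 4.377716; exercise = 3.144028; V(2,0) = max -> 4.377716
  V(2,1) = exp(-r*dt) * [p*1.658993 + (1-p)*0.000000] = 0.875392; exercise = 0.000000; V(2,1) = max -> 0.875392
  V(2,2) = exp(-r*dt) * [p*0.000000 + (1-p)*0.000000] = 0.000000; exercise = 0.000000; V(2,2) = max -> 0.000000
  V(1,0) = exp(-r*dt) * [p*4.377716 + (1-p)*0.875392] = 2.708474; exercise = 0.138778; V(1,0) = max -> 2.708474
  V(1,1) = exp(-r*dt) * [p*0.875392 + (1-p)*0.000000] = 0.461914; exercise = 0.000000; V(1,1) = max -> 0.461914
  V(0,0) = exp(-r*dt) * [p*2.708474 + (1-p)*0.461914] = 1.639445; exercise = 0.000000; V(0,0) = max -> 1.639445


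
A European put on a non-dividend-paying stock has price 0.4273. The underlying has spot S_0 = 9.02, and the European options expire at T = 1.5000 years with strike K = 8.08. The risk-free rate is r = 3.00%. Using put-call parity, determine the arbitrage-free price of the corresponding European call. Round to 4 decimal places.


Answer: Call price = 1.7228

Derivation:
Put-call parity: C - P = S_0 * exp(-qT) - K * exp(-rT).
S_0 * exp(-qT) = 9.0200 * 1.00000000 = 9.02000000
K * exp(-rT) = 8.0800 * 0.95599748 = 7.72445965
C = P + S*exp(-qT) - K*exp(-rT)
C = 0.4273 + 9.02000000 - 7.72445965 = 1.7228


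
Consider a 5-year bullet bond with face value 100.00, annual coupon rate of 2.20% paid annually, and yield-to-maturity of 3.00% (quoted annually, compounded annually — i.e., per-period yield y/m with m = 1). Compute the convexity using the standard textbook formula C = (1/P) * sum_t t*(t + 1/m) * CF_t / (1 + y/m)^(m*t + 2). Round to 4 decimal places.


Coupon per period c = face * coupon_rate / m = 2.200000
Periods per year m = 1; per-period yield y/m = 0.030000
Number of cashflows N = 5
Cashflows (t years, CF_t, discount factor 1/(1+y/m)^(m*t), PV):
  t = 1.0000: CF_t = 2.200000, DF = 0.970874, PV = 2.135922
  t = 2.0000: CF_t = 2.200000, DF = 0.942596, PV = 2.073711
  t = 3.0000: CF_t = 2.200000, DF = 0.915142, PV = 2.013312
  t = 4.0000: CF_t = 2.200000, DF = 0.888487, PV = 1.954672
  t = 5.0000: CF_t = 102.200000, DF = 0.862609, PV = 88.158618
Price P = sum_t PV_t = 96.336234
Convexity numerator sum_t t*(t + 1/m) * CF_t / (1+y/m)^(m*t + 2):
  t = 1.0000: term = 4.026623
  t = 2.0000: term = 11.728029
  t = 3.0000: term = 22.772872
  t = 4.0000: term = 36.849307
  t = 5.0000: term = 2492.938574
Convexity = (1/P) * sum = 2568.315405 / 96.336234 = 26.659911

Answer: Convexity = 26.6599


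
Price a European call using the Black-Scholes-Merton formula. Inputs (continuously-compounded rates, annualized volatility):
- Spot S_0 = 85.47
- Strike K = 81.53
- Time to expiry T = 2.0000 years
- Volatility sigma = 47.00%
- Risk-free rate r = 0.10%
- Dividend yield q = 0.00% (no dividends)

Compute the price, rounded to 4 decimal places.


d1 = (ln(S/K) + (r - q + 0.5*sigma^2) * T) / (sigma * sqrt(T)) = 0.40635228
d2 = d1 - sigma * sqrt(T) = -0.25832809
exp(-rT) = 0.99800200; exp(-qT) = 1.00000000
C = S_0 * exp(-qT) * N(d1) - K * exp(-rT) * N(d2)
N(d1) = 0.65775811; N(d2) = 0.39807685
C = 85.4700 * 1.00000000 * 0.65775811 - 81.5300 * 0.99800200 * 0.39807685 = 23.8282

Answer: Price = 23.8282


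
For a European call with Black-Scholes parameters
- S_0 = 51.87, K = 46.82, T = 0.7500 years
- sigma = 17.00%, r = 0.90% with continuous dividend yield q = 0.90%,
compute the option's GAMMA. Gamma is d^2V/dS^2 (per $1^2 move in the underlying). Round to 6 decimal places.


d1 = 0.7693540534; d2 = 0.6221297347
phi(d1) = 0.2967422498; exp(-qT) = 0.9932727301; exp(-rT) = 0.9932727301
Gamma = exp(-qT) * phi(d1) / (S * sigma * sqrt(T)) = 0.9932727301 * 0.2967422498 / (51.8700 * 0.1700 * 0.8660254038) = 0.038597

Answer: Gamma = 0.038597


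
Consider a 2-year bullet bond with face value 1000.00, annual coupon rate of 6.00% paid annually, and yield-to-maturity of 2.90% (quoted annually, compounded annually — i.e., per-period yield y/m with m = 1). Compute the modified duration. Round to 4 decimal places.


Coupon per period c = face * coupon_rate / m = 60.000000
Periods per year m = 1; per-period yield y/m = 0.029000
Number of cashflows N = 2
Cashflows (t years, CF_t, discount factor 1/(1+y/m)^(m*t), PV):
  t = 1.0000: CF_t = 60.000000, DF = 0.971817, PV = 58.309038
  t = 2.0000: CF_t = 1060.000000, DF = 0.944429, PV = 1001.094593
Price P = sum_t PV_t = 1059.403631
First compute Macaulay numerator sum_t t * PV_t:
  t * PV_t at t = 1.0000: 58.309038
  t * PV_t at t = 2.0000: 2002.189186
Macaulay duration D = 2060.498224 / 1059.403631 = 1.944961
Modified duration = D / (1 + y/m) = 1.944961 / (1 + 0.029000) = 1.890146

Answer: Modified duration = 1.8901


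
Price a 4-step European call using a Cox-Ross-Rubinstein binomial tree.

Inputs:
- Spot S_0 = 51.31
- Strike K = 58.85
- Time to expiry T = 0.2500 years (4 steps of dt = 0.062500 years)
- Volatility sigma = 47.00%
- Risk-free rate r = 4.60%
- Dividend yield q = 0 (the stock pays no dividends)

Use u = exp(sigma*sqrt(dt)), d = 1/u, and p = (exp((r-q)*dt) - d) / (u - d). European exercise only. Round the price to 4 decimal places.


Answer: Price = V(0,0) = 2.6429

Derivation:
dt = T/N = 0.062500
u = exp(sigma*sqrt(dt)) = 1.124682; d = 1/u = 0.889141
p = (exp((r-q)*dt) - d) / (u - d) = 0.482882
Discount per step: exp(-r*dt) = 0.997129
Stock lattice S(k, i) with i counting down-moves:
  k=0: S(0,0) = 51.3100
  k=1: S(1,0) = 57.7074; S(1,1) = 45.6218
  k=2: S(2,0) = 64.9025; S(2,1) = 51.3100; S(2,2) = 40.5642
  k=3: S(3,0) = 72.9946; S(3,1) = 57.7074; S(3,2) = 45.6218; S(3,3) = 36.0673
  k=4: S(4,0) = 82.0957; S(4,1) = 64.9025; S(4,2) = 51.3100; S(4,3) = 40.5642; S(4,4) = 32.0689
Terminal payoffs V(N, i) = max(S_T - K, 0):
  V(4,0) = 23.245702; V(4,1) = 6.052469; V(4,2) = 0.000000; V(4,3) = 0.000000; V(4,4) = 0.000000
Backward induction: V(k, i) = exp(-r*dt) * [p * V(k+1, i) + (1-p) * V(k+1, i+1)].
  V(3,0) = exp(-r*dt) * [p*23.245702 + (1-p)*6.052469] = 14.313565
  V(3,1) = exp(-r*dt) * [p*6.052469 + (1-p)*0.000000] = 2.914239
  V(3,2) = exp(-r*dt) * [p*0.000000 + (1-p)*0.000000] = 0.000000
  V(3,3) = exp(-r*dt) * [p*0.000000 + (1-p)*0.000000] = 0.000000
  V(2,0) = exp(-r*dt) * [p*14.313565 + (1-p)*2.914239] = 8.394602
  V(2,1) = exp(-r*dt) * [p*2.914239 + (1-p)*0.000000] = 1.403194
  V(2,2) = exp(-r*dt) * [p*0.000000 + (1-p)*0.000000] = 0.000000
  V(1,0) = exp(-r*dt) * [p*8.394602 + (1-p)*1.403194] = 4.765501
  V(1,1) = exp(-r*dt) * [p*1.403194 + (1-p)*0.000000] = 0.675632
  V(0,0) = exp(-r*dt) * [p*4.765501 + (1-p)*0.675632] = 2.642948


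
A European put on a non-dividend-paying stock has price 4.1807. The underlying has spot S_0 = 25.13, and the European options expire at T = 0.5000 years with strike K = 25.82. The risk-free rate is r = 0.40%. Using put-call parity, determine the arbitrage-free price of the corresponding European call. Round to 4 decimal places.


Put-call parity: C - P = S_0 * exp(-qT) - K * exp(-rT).
S_0 * exp(-qT) = 25.1300 * 1.00000000 = 25.13000000
K * exp(-rT) = 25.8200 * 0.99800200 = 25.76841161
C = P + S*exp(-qT) - K*exp(-rT)
C = 4.1807 + 25.13000000 - 25.76841161 = 3.5423

Answer: Call price = 3.5423


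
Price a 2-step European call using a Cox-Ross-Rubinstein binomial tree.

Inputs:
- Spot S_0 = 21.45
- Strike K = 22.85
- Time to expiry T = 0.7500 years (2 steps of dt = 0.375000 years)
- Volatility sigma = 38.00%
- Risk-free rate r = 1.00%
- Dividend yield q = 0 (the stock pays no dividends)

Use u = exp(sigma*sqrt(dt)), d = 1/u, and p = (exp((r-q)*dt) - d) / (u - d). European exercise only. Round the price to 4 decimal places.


dt = T/N = 0.375000
u = exp(sigma*sqrt(dt)) = 1.262005; d = 1/u = 0.792390
p = (exp((r-q)*dt) - d) / (u - d) = 0.450086
Discount per step: exp(-r*dt) = 0.996257
Stock lattice S(k, i) with i counting down-moves:
  k=0: S(0,0) = 21.4500
  k=1: S(1,0) = 27.0700; S(1,1) = 16.9968
  k=2: S(2,0) = 34.1625; S(2,1) = 21.4500; S(2,2) = 13.4681
Terminal payoffs V(N, i) = max(S_T - K, 0):
  V(2,0) = 11.312471; V(2,1) = 0.000000; V(2,2) = 0.000000
Backward induction: V(k, i) = exp(-r*dt) * [p * V(k+1, i) + (1-p) * V(k+1, i+1)].
  V(1,0) = exp(-r*dt) * [p*11.312471 + (1-p)*0.000000] = 5.072527
  V(1,1) = exp(-r*dt) * [p*0.000000 + (1-p)*0.000000] = 0.000000
  V(0,0) = exp(-r*dt) * [p*5.072527 + (1-p)*0.000000] = 2.274528

Answer: Price = V(0,0) = 2.2745


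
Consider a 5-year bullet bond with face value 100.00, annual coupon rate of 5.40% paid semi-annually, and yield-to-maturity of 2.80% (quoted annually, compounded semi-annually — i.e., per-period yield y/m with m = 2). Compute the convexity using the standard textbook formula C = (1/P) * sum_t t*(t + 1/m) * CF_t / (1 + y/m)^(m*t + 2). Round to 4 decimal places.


Coupon per period c = face * coupon_rate / m = 2.700000
Periods per year m = 2; per-period yield y/m = 0.014000
Number of cashflows N = 10
Cashflows (t years, CF_t, discount factor 1/(1+y/m)^(m*t), PV):
  t = 0.5000: CF_t = 2.700000, DF = 0.986193, PV = 2.662722
  t = 1.0000: CF_t = 2.700000, DF = 0.972577, PV = 2.625958
  t = 1.5000: CF_t = 2.700000, DF = 0.959149, PV = 2.589703
  t = 2.0000: CF_t = 2.700000, DF = 0.945906, PV = 2.553947
  t = 2.5000: CF_t = 2.700000, DF = 0.932847, PV = 2.518686
  t = 3.0000: CF_t = 2.700000, DF = 0.919967, PV = 2.483911
  t = 3.5000: CF_t = 2.700000, DF = 0.907265, PV = 2.449616
  t = 4.0000: CF_t = 2.700000, DF = 0.894739, PV = 2.415795
  t = 4.5000: CF_t = 2.700000, DF = 0.882386, PV = 2.382441
  t = 5.0000: CF_t = 102.700000, DF = 0.870203, PV = 89.369822
Price P = sum_t PV_t = 112.052602
Convexity numerator sum_t t*(t + 1/m) * CF_t / (1+y/m)^(m*t + 2):
  t = 0.5000: term = 1.294851
  t = 1.0000: term = 3.830921
  t = 1.5000: term = 7.556057
  t = 2.0000: term = 12.419555
  t = 2.5000: term = 18.372123
  t = 3.0000: term = 25.365850
  t = 3.5000: term = 33.354175
  t = 4.0000: term = 42.291854
  t = 4.5000: term = 52.134928
  t = 5.0000: term = 2390.273945
Convexity = (1/P) * sum = 2586.894259 / 112.052602 = 23.086427

Answer: Convexity = 23.0864


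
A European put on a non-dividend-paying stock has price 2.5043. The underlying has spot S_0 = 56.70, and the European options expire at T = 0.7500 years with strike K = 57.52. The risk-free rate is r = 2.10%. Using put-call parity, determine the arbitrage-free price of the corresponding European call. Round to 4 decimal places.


Put-call parity: C - P = S_0 * exp(-qT) - K * exp(-rT).
S_0 * exp(-qT) = 56.7000 * 1.00000000 = 56.70000000
K * exp(-rT) = 57.5200 * 0.98437338 = 56.62115697
C = P + S*exp(-qT) - K*exp(-rT)
C = 2.5043 + 56.70000000 - 56.62115697 = 2.5831

Answer: Call price = 2.5831


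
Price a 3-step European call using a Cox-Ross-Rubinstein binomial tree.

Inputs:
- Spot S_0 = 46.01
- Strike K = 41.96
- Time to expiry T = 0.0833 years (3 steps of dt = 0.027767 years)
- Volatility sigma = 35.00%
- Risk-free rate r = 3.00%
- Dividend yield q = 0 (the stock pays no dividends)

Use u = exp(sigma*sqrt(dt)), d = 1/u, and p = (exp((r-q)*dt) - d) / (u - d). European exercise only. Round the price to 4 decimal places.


Answer: Price = V(0,0) = 4.5894

Derivation:
dt = T/N = 0.027767
u = exp(sigma*sqrt(dt)) = 1.060056; d = 1/u = 0.943346
p = (exp((r-q)*dt) - d) / (u - d) = 0.492564
Discount per step: exp(-r*dt) = 0.999167
Stock lattice S(k, i) with i counting down-moves:
  k=0: S(0,0) = 46.0100
  k=1: S(1,0) = 48.7732; S(1,1) = 43.4034
  k=2: S(2,0) = 51.7023; S(2,1) = 46.0100; S(2,2) = 40.9444
  k=3: S(3,0) = 54.8073; S(3,1) = 48.7732; S(3,2) = 43.4034; S(3,3) = 38.6248
Terminal payoffs V(N, i) = max(S_T - K, 0):
  V(3,0) = 12.847320; V(3,1) = 6.813173; V(3,2) = 1.443370; V(3,3) = 0.000000
Backward induction: V(k, i) = exp(-r*dt) * [p * V(k+1, i) + (1-p) * V(k+1, i+1)].
  V(2,0) = exp(-r*dt) * [p*12.847320 + (1-p)*6.813173] = 9.777229
  V(2,1) = exp(-r*dt) * [p*6.813173 + (1-p)*1.443370] = 4.084938
  V(2,2) = exp(-r*dt) * [p*1.443370 + (1-p)*0.000000] = 0.710360
  V(1,0) = exp(-r*dt) * [p*9.777229 + (1-p)*4.084938] = 6.883020
  V(1,1) = exp(-r*dt) * [p*4.084938 + (1-p)*0.710360] = 2.370581
  V(0,0) = exp(-r*dt) * [p*6.883020 + (1-p)*2.370581] = 4.589422


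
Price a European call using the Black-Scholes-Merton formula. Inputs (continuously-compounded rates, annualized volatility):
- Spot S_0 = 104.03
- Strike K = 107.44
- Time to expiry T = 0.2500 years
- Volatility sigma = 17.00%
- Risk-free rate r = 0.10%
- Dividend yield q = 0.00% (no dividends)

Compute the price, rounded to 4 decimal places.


d1 = (ln(S/K) + (r - q + 0.5*sigma^2) * T) / (sigma * sqrt(T)) = -0.33400863
d2 = d1 - sigma * sqrt(T) = -0.41900863
exp(-rT) = 0.99975003; exp(-qT) = 1.00000000
C = S_0 * exp(-qT) * N(d1) - K * exp(-rT) * N(d2)
N(d1) = 0.36918653; N(d2) = 0.33760491
C = 104.0300 * 1.00000000 * 0.36918653 - 107.4400 * 0.99975003 * 0.33760491 = 2.1433

Answer: Price = 2.1433


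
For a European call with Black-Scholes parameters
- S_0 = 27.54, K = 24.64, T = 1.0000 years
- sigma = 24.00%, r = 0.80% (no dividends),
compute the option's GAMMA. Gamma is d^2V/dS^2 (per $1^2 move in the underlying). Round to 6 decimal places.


Answer: Gamma = 0.049898

Derivation:
d1 = 0.6169514776; d2 = 0.3769514776
phi(d1) = 0.3298052019; exp(-qT) = 1.0000000000; exp(-rT) = 0.9920319148
Gamma = exp(-qT) * phi(d1) / (S * sigma * sqrt(T)) = 1.0000000000 * 0.3298052019 / (27.5400 * 0.2400 * 1.0000000000) = 0.049898


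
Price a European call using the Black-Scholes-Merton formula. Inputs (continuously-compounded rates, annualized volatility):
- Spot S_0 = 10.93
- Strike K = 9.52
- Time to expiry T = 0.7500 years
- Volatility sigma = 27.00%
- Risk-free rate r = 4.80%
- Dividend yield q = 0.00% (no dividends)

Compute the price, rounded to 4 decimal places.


Answer: Price = 2.0555

Derivation:
d1 = (ln(S/K) + (r - q + 0.5*sigma^2) * T) / (sigma * sqrt(T)) = 0.86155181
d2 = d1 - sigma * sqrt(T) = 0.62772495
exp(-rT) = 0.96464029; exp(-qT) = 1.00000000
C = S_0 * exp(-qT) * N(d1) - K * exp(-rT) * N(d2)
N(d1) = 0.80553290; N(d2) = 0.73490793
C = 10.9300 * 1.00000000 * 0.80553290 - 9.5200 * 0.96464029 * 0.73490793 = 2.0555


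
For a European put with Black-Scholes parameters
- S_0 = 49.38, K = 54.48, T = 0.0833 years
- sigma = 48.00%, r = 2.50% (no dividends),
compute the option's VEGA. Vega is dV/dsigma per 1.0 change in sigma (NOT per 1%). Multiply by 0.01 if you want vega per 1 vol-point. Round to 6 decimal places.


d1 = -0.6251754037; d2 = -0.7637117527
phi(d1) = 0.3281249901; exp(-qT) = 1.0000000000; exp(-rT) = 0.9979196669
Vega = S * exp(-qT) * phi(d1) * sqrt(T) = 49.3800 * 1.0000000000 * 0.3281249901 * 0.2886173938 = 4.676413

Answer: Vega = 4.676413


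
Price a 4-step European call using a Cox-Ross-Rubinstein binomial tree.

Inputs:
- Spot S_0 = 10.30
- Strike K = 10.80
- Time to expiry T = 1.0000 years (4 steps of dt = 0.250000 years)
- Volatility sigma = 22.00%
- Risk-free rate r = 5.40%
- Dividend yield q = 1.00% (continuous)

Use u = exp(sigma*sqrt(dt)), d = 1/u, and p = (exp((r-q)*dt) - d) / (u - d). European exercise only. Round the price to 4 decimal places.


Answer: Price = V(0,0) = 0.8928

Derivation:
dt = T/N = 0.250000
u = exp(sigma*sqrt(dt)) = 1.116278; d = 1/u = 0.895834
p = (exp((r-q)*dt) - d) / (u - d) = 0.522702
Discount per step: exp(-r*dt) = 0.986591
Stock lattice S(k, i) with i counting down-moves:
  k=0: S(0,0) = 10.3000
  k=1: S(1,0) = 11.4977; S(1,1) = 9.2271
  k=2: S(2,0) = 12.8346; S(2,1) = 10.3000; S(2,2) = 8.2659
  k=3: S(3,0) = 14.3270; S(3,1) = 11.4977; S(3,2) = 9.2271; S(3,3) = 7.4049
  k=4: S(4,0) = 15.9929; S(4,1) = 12.8346; S(4,2) = 10.3000; S(4,3) = 8.2659; S(4,4) = 6.6336
Terminal payoffs V(N, i) = max(S_T - K, 0):
  V(4,0) = 5.192884; V(4,1) = 2.034590; V(4,2) = 0.000000; V(4,3) = 0.000000; V(4,4) = 0.000000
Backward induction: V(k, i) = exp(-r*dt) * [p * V(k+1, i) + (1-p) * V(k+1, i+1)].
  V(3,0) = exp(-r*dt) * [p*5.192884 + (1-p)*2.034590] = 3.636019
  V(3,1) = exp(-r*dt) * [p*2.034590 + (1-p)*0.000000] = 1.049225
  V(3,2) = exp(-r*dt) * [p*0.000000 + (1-p)*0.000000] = 0.000000
  V(3,3) = exp(-r*dt) * [p*0.000000 + (1-p)*0.000000] = 0.000000
  V(2,0) = exp(-r*dt) * [p*3.636019 + (1-p)*1.049225] = 2.369148
  V(2,1) = exp(-r*dt) * [p*1.049225 + (1-p)*0.000000] = 0.541078
  V(2,2) = exp(-r*dt) * [p*0.000000 + (1-p)*0.000000] = 0.000000
  V(1,0) = exp(-r*dt) * [p*2.369148 + (1-p)*0.541078] = 1.476546
  V(1,1) = exp(-r*dt) * [p*0.541078 + (1-p)*0.000000] = 0.279031
  V(0,0) = exp(-r*dt) * [p*1.476546 + (1-p)*0.279031] = 0.892840


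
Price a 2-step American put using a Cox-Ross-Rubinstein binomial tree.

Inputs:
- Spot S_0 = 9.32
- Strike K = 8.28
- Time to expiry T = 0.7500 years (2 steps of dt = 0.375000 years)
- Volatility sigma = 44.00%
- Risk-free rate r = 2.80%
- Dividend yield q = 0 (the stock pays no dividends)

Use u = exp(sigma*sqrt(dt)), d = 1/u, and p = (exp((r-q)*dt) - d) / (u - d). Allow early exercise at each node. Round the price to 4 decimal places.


dt = T/N = 0.375000
u = exp(sigma*sqrt(dt)) = 1.309236; d = 1/u = 0.763804
p = (exp((r-q)*dt) - d) / (u - d) = 0.452396
Discount per step: exp(-r*dt) = 0.989555
Stock lattice S(k, i) with i counting down-moves:
  k=0: S(0,0) = 9.3200
  k=1: S(1,0) = 12.2021; S(1,1) = 7.1187
  k=2: S(2,0) = 15.9754; S(2,1) = 9.3200; S(2,2) = 5.4373
Terminal payoffs V(N, i) = max(K - S_T, 0):
  V(2,0) = 0.000000; V(2,1) = 0.000000; V(2,2) = 2.842742
Backward induction: V(k, i) = exp(-r*dt) * [p * V(k+1, i) + (1-p) * V(k+1, i+1)]; then take max(V_cont, immediate exercise) for American.
  V(1,0) = exp(-r*dt) * [p*0.000000 + (1-p)*0.000000] = 0.000000; exercise = 0.000000; V(1,0) = max -> 0.000000
  V(1,1) = exp(-r*dt) * [p*0.000000 + (1-p)*2.842742] = 1.540438; exercise = 1.161345; V(1,1) = max -> 1.540438
  V(0,0) = exp(-r*dt) * [p*0.000000 + (1-p)*1.540438] = 0.834739; exercise = 0.000000; V(0,0) = max -> 0.834739

Answer: Price = V(0,0) = 0.8347


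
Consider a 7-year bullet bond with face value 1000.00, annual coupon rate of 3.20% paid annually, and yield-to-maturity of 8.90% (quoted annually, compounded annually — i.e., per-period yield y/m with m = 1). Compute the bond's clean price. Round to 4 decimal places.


Answer: Price = 712.1566

Derivation:
Coupon per period c = face * coupon_rate / m = 32.000000
Periods per year m = 1; per-period yield y/m = 0.089000
Number of cashflows N = 7
Cashflows (t years, CF_t, discount factor 1/(1+y/m)^(m*t), PV):
  t = 1.0000: CF_t = 32.000000, DF = 0.918274, PV = 29.384757
  t = 2.0000: CF_t = 32.000000, DF = 0.843226, PV = 26.983248
  t = 3.0000: CF_t = 32.000000, DF = 0.774313, PV = 24.778005
  t = 4.0000: CF_t = 32.000000, DF = 0.711031, PV = 22.752989
  t = 5.0000: CF_t = 32.000000, DF = 0.652921, PV = 20.893470
  t = 6.0000: CF_t = 32.000000, DF = 0.599560, PV = 19.185923
  t = 7.0000: CF_t = 1032.000000, DF = 0.550560, PV = 568.178164
Price P = sum_t PV_t = 712.156556
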